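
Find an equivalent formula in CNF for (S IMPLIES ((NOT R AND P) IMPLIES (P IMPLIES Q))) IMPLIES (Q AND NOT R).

(S OR Q) AND NOT R AND (P OR Q)

(S IMPLIES ((NOT R AND P) IMPLIES (P IMPLIES Q))) IMPLIES (Q AND NOT R)
= NOT (S IMPLIES ((NOT R AND P) IMPLIES (P IMPLIES Q))) OR (Q AND NOT R)   (eliminate IMPLIES)
= NOT (NOT S OR ((NOT R AND P) IMPLIES (P IMPLIES Q))) OR (Q AND NOT R)   (eliminate IMPLIES)
= NOT (NOT S OR NOT (NOT R AND P) OR (P IMPLIES Q)) OR (Q AND NOT R)   (eliminate IMPLIES)
= NOT (NOT S OR NOT (NOT R AND P) OR NOT P OR Q) OR (Q AND NOT R)   (eliminate IMPLIES)
= (NOT NOT S AND NOT NOT (NOT R AND P) AND NOT NOT P AND NOT Q) OR (Q AND NOT R)   (De Morgan)
= (S AND NOT NOT (NOT R AND P) AND NOT NOT P AND NOT Q) OR (Q AND NOT R)   (double negation)
= (S AND NOT R AND P AND NOT NOT P AND NOT Q) OR (Q AND NOT R)   (double negation)
= (S AND NOT R AND P AND P AND NOT Q) OR (Q AND NOT R)   (double negation)
= (S OR Q) AND (S OR NOT R) AND (NOT R OR Q) AND (NOT R OR NOT R) AND (P OR Q) AND (P OR NOT R) AND (P OR Q) AND (P OR NOT R) AND (NOT Q OR Q) AND (NOT Q OR NOT R)   (distribute OR over AND)
= (S OR Q) AND NOT R AND (P OR Q)   (simplify)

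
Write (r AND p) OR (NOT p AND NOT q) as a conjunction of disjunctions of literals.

(r OR NOT p) AND (r OR NOT q) AND (p OR NOT q)

(r AND p) OR (NOT p AND NOT q)
≡ (r OR NOT p) AND (r OR NOT q) AND (p OR NOT p) AND (p OR NOT q)
≡ (r OR NOT p) AND (r OR NOT q) AND (p OR NOT q)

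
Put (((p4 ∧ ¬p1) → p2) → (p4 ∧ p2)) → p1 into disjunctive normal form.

¬p4 ∨ p1

(((p4 ∧ ¬p1) → p2) → (p4 ∧ p2)) → p1
≡ ¬(((p4 ∧ ¬p1) → p2) → (p4 ∧ p2)) ∨ p1   [eliminate →]
≡ ¬(¬((p4 ∧ ¬p1) → p2) ∨ (p4 ∧ p2)) ∨ p1   [eliminate →]
≡ ¬(¬(¬(p4 ∧ ¬p1) ∨ p2) ∨ (p4 ∧ p2)) ∨ p1   [eliminate →]
≡ (¬¬(¬(p4 ∧ ¬p1) ∨ p2) ∧ ¬(p4 ∧ p2)) ∨ p1   [De Morgan]
≡ ((¬(p4 ∧ ¬p1) ∨ p2) ∧ ¬(p4 ∧ p2)) ∨ p1   [double negation]
≡ ((¬p4 ∨ ¬¬p1 ∨ p2) ∧ ¬(p4 ∧ p2)) ∨ p1   [De Morgan]
≡ ((¬p4 ∨ p1 ∨ p2) ∧ ¬(p4 ∧ p2)) ∨ p1   [double negation]
≡ ((¬p4 ∨ p1 ∨ p2) ∧ (¬p4 ∨ ¬p2)) ∨ p1   [De Morgan]
≡ (¬p4 ∧ ¬p4) ∨ (¬p4 ∧ ¬p2) ∨ (p1 ∧ ¬p4) ∨ (p1 ∧ ¬p2) ∨ (p2 ∧ ¬p4) ∨ (p2 ∧ ¬p2) ∨ p1   [distribute ∧ over ∨]
≡ ¬p4 ∨ p1   [simplify]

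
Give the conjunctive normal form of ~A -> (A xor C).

A | C

~A -> (A xor C)
⇔ ~~A | (A xor C)   [eliminate ->]
⇔ ~~A | ((A | C) & ~(A & C))   [expand xor]
⇔ A | ((A | C) & ~(A & C))   [double negation]
⇔ A | ((A | C) & (~A | ~C))   [De Morgan]
⇔ (A | A | C) & (A | ~A | ~C)   [distribute | over &]
⇔ A | C   [simplify]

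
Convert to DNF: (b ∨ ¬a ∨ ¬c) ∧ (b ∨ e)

(b ∨ ¬a ∨ ¬c) ∧ (b ∨ e)
⇔ (b ∧ b) ∨ (b ∧ e) ∨ (¬a ∧ b) ∨ (¬a ∧ e) ∨ (¬c ∧ b) ∨ (¬c ∧ e)   [distribute ∧ over ∨]
⇔ b ∨ (¬a ∧ e) ∨ (¬c ∧ e)   [simplify]

b ∨ (¬a ∧ e) ∨ (¬c ∧ e)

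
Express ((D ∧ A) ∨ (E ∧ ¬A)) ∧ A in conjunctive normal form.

((D ∧ A) ∨ (E ∧ ¬A)) ∧ A
≡ (D ∨ E) ∧ (D ∨ ¬A) ∧ (A ∨ E) ∧ (A ∨ ¬A) ∧ A   [distribute ∨ over ∧]
≡ (D ∨ E) ∧ (D ∨ ¬A) ∧ A   [simplify]

(D ∨ E) ∧ (D ∨ ¬A) ∧ A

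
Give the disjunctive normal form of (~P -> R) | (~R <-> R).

(~P -> R) | (~R <-> R)
⇔ ~~P | R | (~R <-> R)   (eliminate ->)
⇔ ~~P | R | ((~R -> R) & (R -> ~R))   (eliminate <->)
⇔ ~~P | R | ((~~R | R) & (R -> ~R))   (eliminate ->)
⇔ ~~P | R | ((~~R | R) & (~R | ~R))   (eliminate ->)
⇔ P | R | ((~~R | R) & (~R | ~R))   (double negation)
⇔ P | R | ((R | R) & (~R | ~R))   (double negation)
⇔ P | R | (R & ~R) | (R & ~R) | (R & ~R) | (R & ~R)   (distribute & over |)
⇔ P | R   (simplify)

P | R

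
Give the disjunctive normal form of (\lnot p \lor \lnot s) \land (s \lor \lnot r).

(\lnot p \land s) \lor (\lnot p \land \lnot r) \lor (\lnot s \land \lnot r)

(\lnot p \lor \lnot s) \land (s \lor \lnot r)
≡ (\lnot p \land s) \lor (\lnot p \land \lnot r) \lor (\lnot s \land s) \lor (\lnot s \land \lnot r)   [distribute \land over \lor]
≡ (\lnot p \land s) \lor (\lnot p \land \lnot r) \lor (\lnot s \land \lnot r)   [simplify]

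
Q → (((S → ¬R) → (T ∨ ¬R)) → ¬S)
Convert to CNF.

Q → (((S → ¬R) → (T ∨ ¬R)) → ¬S)
≡ ¬Q ∨ (((S → ¬R) → (T ∨ ¬R)) → ¬S)   [eliminate →]
≡ ¬Q ∨ ¬((S → ¬R) → (T ∨ ¬R)) ∨ ¬S   [eliminate →]
≡ ¬Q ∨ ¬(¬(S → ¬R) ∨ T ∨ ¬R) ∨ ¬S   [eliminate →]
≡ ¬Q ∨ ¬(¬(¬S ∨ ¬R) ∨ T ∨ ¬R) ∨ ¬S   [eliminate →]
≡ ¬Q ∨ (¬¬(¬S ∨ ¬R) ∧ ¬T ∧ ¬¬R) ∨ ¬S   [De Morgan]
≡ ¬Q ∨ ((¬S ∨ ¬R) ∧ ¬T ∧ ¬¬R) ∨ ¬S   [double negation]
≡ ¬Q ∨ ((¬S ∨ ¬R) ∧ ¬T ∧ R) ∨ ¬S   [double negation]
≡ (¬Q ∨ ¬S ∨ ¬R ∨ ¬S) ∧ (¬Q ∨ ¬T ∨ ¬S) ∧ (¬Q ∨ R ∨ ¬S)   [distribute ∨ over ∧]
≡ (¬Q ∨ ¬S ∨ ¬R) ∧ (¬Q ∨ ¬T ∨ ¬S) ∧ (¬Q ∨ R ∨ ¬S)   [simplify]

(¬Q ∨ ¬S ∨ ¬R) ∧ (¬Q ∨ ¬T ∨ ¬S) ∧ (¬Q ∨ R ∨ ¬S)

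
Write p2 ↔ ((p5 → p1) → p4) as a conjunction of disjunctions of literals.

(¬p2 ∨ p5 ∨ p4) ∧ (¬p2 ∨ ¬p1 ∨ p4) ∧ (¬p5 ∨ p1 ∨ p2) ∧ (¬p4 ∨ p2)

p2 ↔ ((p5 → p1) → p4)
= (p2 → ((p5 → p1) → p4)) ∧ (((p5 → p1) → p4) → p2)   [eliminate ↔]
= (¬p2 ∨ ((p5 → p1) → p4)) ∧ (((p5 → p1) → p4) → p2)   [eliminate →]
= (¬p2 ∨ ¬(p5 → p1) ∨ p4) ∧ (((p5 → p1) → p4) → p2)   [eliminate →]
= (¬p2 ∨ ¬(¬p5 ∨ p1) ∨ p4) ∧ (((p5 → p1) → p4) → p2)   [eliminate →]
= (¬p2 ∨ ¬(¬p5 ∨ p1) ∨ p4) ∧ (¬((p5 → p1) → p4) ∨ p2)   [eliminate →]
= (¬p2 ∨ ¬(¬p5 ∨ p1) ∨ p4) ∧ (¬(¬(p5 → p1) ∨ p4) ∨ p2)   [eliminate →]
= (¬p2 ∨ ¬(¬p5 ∨ p1) ∨ p4) ∧ (¬(¬(¬p5 ∨ p1) ∨ p4) ∨ p2)   [eliminate →]
= (¬p2 ∨ (¬¬p5 ∧ ¬p1) ∨ p4) ∧ (¬(¬(¬p5 ∨ p1) ∨ p4) ∨ p2)   [De Morgan]
= (¬p2 ∨ (p5 ∧ ¬p1) ∨ p4) ∧ (¬(¬(¬p5 ∨ p1) ∨ p4) ∨ p2)   [double negation]
= (¬p2 ∨ (p5 ∧ ¬p1) ∨ p4) ∧ ((¬¬(¬p5 ∨ p1) ∧ ¬p4) ∨ p2)   [De Morgan]
= (¬p2 ∨ (p5 ∧ ¬p1) ∨ p4) ∧ (((¬p5 ∨ p1) ∧ ¬p4) ∨ p2)   [double negation]
= (¬p2 ∨ p5 ∨ p4) ∧ (¬p2 ∨ ¬p1 ∨ p4) ∧ (¬p5 ∨ p1 ∨ p2) ∧ (¬p4 ∨ p2)   [distribute ∨ over ∧]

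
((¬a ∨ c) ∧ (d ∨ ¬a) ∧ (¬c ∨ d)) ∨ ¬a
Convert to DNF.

((¬a ∨ c) ∧ (d ∨ ¬a) ∧ (¬c ∨ d)) ∨ ¬a
⇔ (¬a ∧ d ∧ ¬c) ∨ (¬a ∧ d ∧ d) ∨ (¬a ∧ ¬a ∧ ¬c) ∨ (¬a ∧ ¬a ∧ d) ∨ (c ∧ d ∧ ¬c) ∨ (c ∧ d ∧ d) ∨ (c ∧ ¬a ∧ ¬c) ∨ (c ∧ ¬a ∧ d) ∨ ¬a   — distribute ∧ over ∨
⇔ (c ∧ d) ∨ ¬a   — simplify

(c ∧ d) ∨ ¬a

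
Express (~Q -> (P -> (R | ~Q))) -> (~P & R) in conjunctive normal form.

(~Q -> (P -> (R | ~Q))) -> (~P & R)
≡ ~(~Q -> (P -> (R | ~Q))) | (~P & R)   — eliminate ->
≡ ~(~~Q | (P -> (R | ~Q))) | (~P & R)   — eliminate ->
≡ ~(~~Q | ~P | R | ~Q) | (~P & R)   — eliminate ->
≡ (~~~Q & ~~P & ~R & ~~Q) | (~P & R)   — De Morgan
≡ (~Q & ~~P & ~R & ~~Q) | (~P & R)   — double negation
≡ (~Q & P & ~R & ~~Q) | (~P & R)   — double negation
≡ (~Q & P & ~R & Q) | (~P & R)   — double negation
≡ (~Q | ~P) & (~Q | R) & (P | ~P) & (P | R) & (~R | ~P) & (~R | R) & (Q | ~P) & (Q | R)   — distribute | over &
≡ (~Q | ~P) & (~Q | R) & (P | R) & (~R | ~P) & (Q | ~P) & (Q | R)   — simplify

(~Q | ~P) & (~Q | R) & (P | R) & (~R | ~P) & (Q | ~P) & (Q | R)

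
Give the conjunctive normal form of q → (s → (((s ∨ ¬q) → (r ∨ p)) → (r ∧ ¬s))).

(¬q ∨ ¬s ∨ ¬r) ∧ (¬q ∨ ¬s ∨ ¬p)

q → (s → (((s ∨ ¬q) → (r ∨ p)) → (r ∧ ¬s)))
≡ ¬q ∨ (s → (((s ∨ ¬q) → (r ∨ p)) → (r ∧ ¬s)))   (eliminate →)
≡ ¬q ∨ ¬s ∨ (((s ∨ ¬q) → (r ∨ p)) → (r ∧ ¬s))   (eliminate →)
≡ ¬q ∨ ¬s ∨ ¬((s ∨ ¬q) → (r ∨ p)) ∨ (r ∧ ¬s)   (eliminate →)
≡ ¬q ∨ ¬s ∨ ¬(¬(s ∨ ¬q) ∨ r ∨ p) ∨ (r ∧ ¬s)   (eliminate →)
≡ ¬q ∨ ¬s ∨ (¬¬(s ∨ ¬q) ∧ ¬r ∧ ¬p) ∨ (r ∧ ¬s)   (De Morgan)
≡ ¬q ∨ ¬s ∨ ((s ∨ ¬q) ∧ ¬r ∧ ¬p) ∨ (r ∧ ¬s)   (double negation)
≡ (¬q ∨ ¬s ∨ s ∨ ¬q ∨ r) ∧ (¬q ∨ ¬s ∨ s ∨ ¬q ∨ ¬s) ∧ (¬q ∨ ¬s ∨ ¬r ∨ r) ∧ (¬q ∨ ¬s ∨ ¬r ∨ ¬s) ∧ (¬q ∨ ¬s ∨ ¬p ∨ r) ∧ (¬q ∨ ¬s ∨ ¬p ∨ ¬s)   (distribute ∨ over ∧)
≡ (¬q ∨ ¬s ∨ ¬r) ∧ (¬q ∨ ¬s ∨ ¬p)   (simplify)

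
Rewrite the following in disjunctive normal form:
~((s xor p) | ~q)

(~s & ~p & q) | (p & s & q)

~((s xor p) | ~q)
≡ ~((s & ~p) | (~s & p) | ~q)   (expand xor)
≡ ~(s & ~p) & ~(~s & p) & ~~q   (De Morgan)
≡ (~s | ~~p) & ~(~s & p) & ~~q   (De Morgan)
≡ (~s | p) & ~(~s & p) & ~~q   (double negation)
≡ (~s | p) & (~~s | ~p) & ~~q   (De Morgan)
≡ (~s | p) & (s | ~p) & ~~q   (double negation)
≡ (~s | p) & (s | ~p) & q   (double negation)
≡ (~s & s & q) | (~s & ~p & q) | (p & s & q) | (p & ~p & q)   (distribute & over |)
≡ (~s & ~p & q) | (p & s & q)   (simplify)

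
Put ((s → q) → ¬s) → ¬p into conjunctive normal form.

((s → q) → ¬s) → ¬p
⇔ ¬((s → q) → ¬s) ∨ ¬p   [eliminate →]
⇔ ¬(¬(s → q) ∨ ¬s) ∨ ¬p   [eliminate →]
⇔ ¬(¬(¬s ∨ q) ∨ ¬s) ∨ ¬p   [eliminate →]
⇔ (¬¬(¬s ∨ q) ∧ ¬¬s) ∨ ¬p   [De Morgan]
⇔ ((¬s ∨ q) ∧ ¬¬s) ∨ ¬p   [double negation]
⇔ ((¬s ∨ q) ∧ s) ∨ ¬p   [double negation]
⇔ (¬s ∨ q ∨ ¬p) ∧ (s ∨ ¬p)   [distribute ∨ over ∧]

(¬s ∨ q ∨ ¬p) ∧ (s ∨ ¬p)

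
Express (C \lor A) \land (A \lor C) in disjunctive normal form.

C \lor A

(C \lor A) \land (A \lor C)
≡ C \land A \lor C \land C \lor A \land A \lor A \land C   [distribute \land over \lor]
≡ C \lor A   [simplify]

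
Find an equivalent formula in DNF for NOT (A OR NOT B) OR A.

NOT (A OR NOT B) OR A
= (NOT A AND NOT NOT B) OR A   — De Morgan
= (NOT A AND B) OR A   — double negation

(NOT A AND B) OR A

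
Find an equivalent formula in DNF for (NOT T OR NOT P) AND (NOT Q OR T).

(NOT T OR NOT P) AND (NOT Q OR T)
≡ (NOT T AND NOT Q) OR (NOT T AND T) OR (NOT P AND NOT Q) OR (NOT P AND T)   [distribute AND over OR]
≡ (NOT T AND NOT Q) OR (NOT P AND NOT Q) OR (NOT P AND T)   [simplify]

(NOT T AND NOT Q) OR (NOT P AND NOT Q) OR (NOT P AND T)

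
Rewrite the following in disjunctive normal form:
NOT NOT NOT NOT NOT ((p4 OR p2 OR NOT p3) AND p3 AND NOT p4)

(NOT p4 AND NOT p2 AND p3) OR NOT p3 OR p4

NOT NOT NOT NOT NOT ((p4 OR p2 OR NOT p3) AND p3 AND NOT p4)
= NOT NOT NOT ((p4 OR p2 OR NOT p3) AND p3 AND NOT p4)   [double negation]
= NOT ((p4 OR p2 OR NOT p3) AND p3 AND NOT p4)   [double negation]
= NOT (p4 OR p2 OR NOT p3) OR NOT p3 OR NOT NOT p4   [De Morgan]
= (NOT p4 AND NOT p2 AND NOT NOT p3) OR NOT p3 OR NOT NOT p4   [De Morgan]
= (NOT p4 AND NOT p2 AND p3) OR NOT p3 OR NOT NOT p4   [double negation]
= (NOT p4 AND NOT p2 AND p3) OR NOT p3 OR p4   [double negation]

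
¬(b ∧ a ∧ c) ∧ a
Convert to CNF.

¬(b ∧ a ∧ c) ∧ a
≡ (¬b ∨ ¬a ∨ ¬c) ∧ a   (De Morgan)

(¬b ∨ ¬a ∨ ¬c) ∧ a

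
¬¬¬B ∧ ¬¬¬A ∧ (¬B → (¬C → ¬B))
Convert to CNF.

¬¬¬B ∧ ¬¬¬A ∧ (¬B → (¬C → ¬B))
⇔ ¬¬¬B ∧ ¬¬¬A ∧ (¬¬B ∨ (¬C → ¬B))   [eliminate →]
⇔ ¬¬¬B ∧ ¬¬¬A ∧ (¬¬B ∨ ¬¬C ∨ ¬B)   [eliminate →]
⇔ ¬B ∧ ¬¬¬A ∧ (¬¬B ∨ ¬¬C ∨ ¬B)   [double negation]
⇔ ¬B ∧ ¬A ∧ (¬¬B ∨ ¬¬C ∨ ¬B)   [double negation]
⇔ ¬B ∧ ¬A ∧ (B ∨ ¬¬C ∨ ¬B)   [double negation]
⇔ ¬B ∧ ¬A ∧ (B ∨ C ∨ ¬B)   [double negation]
⇔ ¬B ∧ ¬A   [simplify]

¬B ∧ ¬A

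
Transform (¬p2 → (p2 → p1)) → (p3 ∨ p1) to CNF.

(¬p2 ∨ p3 ∨ p1) ∧ (p2 ∨ p3 ∨ p1)

(¬p2 → (p2 → p1)) → (p3 ∨ p1)
= ¬(¬p2 → (p2 → p1)) ∨ p3 ∨ p1
= ¬(¬¬p2 ∨ (p2 → p1)) ∨ p3 ∨ p1
= ¬(¬¬p2 ∨ ¬p2 ∨ p1) ∨ p3 ∨ p1
= (¬¬¬p2 ∧ ¬¬p2 ∧ ¬p1) ∨ p3 ∨ p1
= (¬p2 ∧ ¬¬p2 ∧ ¬p1) ∨ p3 ∨ p1
= (¬p2 ∧ p2 ∧ ¬p1) ∨ p3 ∨ p1
= (¬p2 ∨ p3 ∨ p1) ∧ (p2 ∨ p3 ∨ p1) ∧ (¬p1 ∨ p3 ∨ p1)
= (¬p2 ∨ p3 ∨ p1) ∧ (p2 ∨ p3 ∨ p1)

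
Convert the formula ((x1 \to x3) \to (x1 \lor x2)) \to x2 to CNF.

((x1 \to x3) \to (x1 \lor x2)) \to x2
≡ \lnot ((x1 \to x3) \to (x1 \lor x2)) \lor x2   — eliminate \to
≡ \lnot (\lnot (x1 \to x3) \lor x1 \lor x2) \lor x2   — eliminate \to
≡ \lnot (\lnot (\lnot x1 \lor x3) \lor x1 \lor x2) \lor x2   — eliminate \to
≡ (\lnot \lnot (\lnot x1 \lor x3) \land \lnot x1 \land \lnot x2) \lor x2   — De Morgan
≡ ((\lnot x1 \lor x3) \land \lnot x1 \land \lnot x2) \lor x2   — double negation
≡ (\lnot x1 \lor x3 \lor x2) \land (\lnot x1 \lor x2) \land (\lnot x2 \lor x2)   — distribute \lor over \land
≡ \lnot x1 \lor x2   — simplify

\lnot x1 \lor x2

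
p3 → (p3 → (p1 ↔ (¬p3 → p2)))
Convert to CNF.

¬p3 ∨ p1

p3 → (p3 → (p1 ↔ (¬p3 → p2)))
⇔ ¬p3 ∨ (p3 → (p1 ↔ (¬p3 → p2)))   [eliminate →]
⇔ ¬p3 ∨ ¬p3 ∨ (p1 ↔ (¬p3 → p2))   [eliminate →]
⇔ ¬p3 ∨ ¬p3 ∨ ((p1 → (¬p3 → p2)) ∧ ((¬p3 → p2) → p1))   [eliminate ↔]
⇔ ¬p3 ∨ ¬p3 ∨ ((¬p1 ∨ (¬p3 → p2)) ∧ ((¬p3 → p2) → p1))   [eliminate →]
⇔ ¬p3 ∨ ¬p3 ∨ ((¬p1 ∨ ¬¬p3 ∨ p2) ∧ ((¬p3 → p2) → p1))   [eliminate →]
⇔ ¬p3 ∨ ¬p3 ∨ ((¬p1 ∨ ¬¬p3 ∨ p2) ∧ (¬(¬p3 → p2) ∨ p1))   [eliminate →]
⇔ ¬p3 ∨ ¬p3 ∨ ((¬p1 ∨ ¬¬p3 ∨ p2) ∧ (¬(¬¬p3 ∨ p2) ∨ p1))   [eliminate →]
⇔ ¬p3 ∨ ¬p3 ∨ ((¬p1 ∨ p3 ∨ p2) ∧ (¬(¬¬p3 ∨ p2) ∨ p1))   [double negation]
⇔ ¬p3 ∨ ¬p3 ∨ ((¬p1 ∨ p3 ∨ p2) ∧ ((¬¬¬p3 ∧ ¬p2) ∨ p1))   [De Morgan]
⇔ ¬p3 ∨ ¬p3 ∨ ((¬p1 ∨ p3 ∨ p2) ∧ ((¬p3 ∧ ¬p2) ∨ p1))   [double negation]
⇔ (¬p3 ∨ ¬p3 ∨ ¬p1 ∨ p3 ∨ p2) ∧ (¬p3 ∨ ¬p3 ∨ ¬p3 ∨ p1) ∧ (¬p3 ∨ ¬p3 ∨ ¬p2 ∨ p1)   [distribute ∨ over ∧]
⇔ ¬p3 ∨ p1   [simplify]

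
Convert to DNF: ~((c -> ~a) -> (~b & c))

~((c -> ~a) -> (~b & c))
= ~(~(c -> ~a) | (~b & c))   — eliminate ->
= ~(~(~c | ~a) | (~b & c))   — eliminate ->
= ~~(~c | ~a) & ~(~b & c)   — De Morgan
= (~c | ~a) & ~(~b & c)   — double negation
= (~c | ~a) & (~~b | ~c)   — De Morgan
= (~c | ~a) & (b | ~c)   — double negation
= (~c & b) | (~c & ~c) | (~a & b) | (~a & ~c)   — distribute & over |
= ~c | (~a & b)   — simplify

~c | (~a & b)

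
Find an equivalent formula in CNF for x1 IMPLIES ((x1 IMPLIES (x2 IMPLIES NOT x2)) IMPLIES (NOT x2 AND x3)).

x1 IMPLIES ((x1 IMPLIES (x2 IMPLIES NOT x2)) IMPLIES (NOT x2 AND x3))
= NOT x1 OR ((x1 IMPLIES (x2 IMPLIES NOT x2)) IMPLIES (NOT x2 AND x3))   [eliminate IMPLIES]
= NOT x1 OR NOT (x1 IMPLIES (x2 IMPLIES NOT x2)) OR (NOT x2 AND x3)   [eliminate IMPLIES]
= NOT x1 OR NOT (NOT x1 OR (x2 IMPLIES NOT x2)) OR (NOT x2 AND x3)   [eliminate IMPLIES]
= NOT x1 OR NOT (NOT x1 OR NOT x2 OR NOT x2) OR (NOT x2 AND x3)   [eliminate IMPLIES]
= NOT x1 OR (NOT NOT x1 AND NOT NOT x2 AND NOT NOT x2) OR (NOT x2 AND x3)   [De Morgan]
= NOT x1 OR (x1 AND NOT NOT x2 AND NOT NOT x2) OR (NOT x2 AND x3)   [double negation]
= NOT x1 OR (x1 AND x2 AND NOT NOT x2) OR (NOT x2 AND x3)   [double negation]
= NOT x1 OR (x1 AND x2 AND x2) OR (NOT x2 AND x3)   [double negation]
= (NOT x1 OR x1 OR NOT x2) AND (NOT x1 OR x1 OR x3) AND (NOT x1 OR x2 OR NOT x2) AND (NOT x1 OR x2 OR x3) AND (NOT x1 OR x2 OR NOT x2) AND (NOT x1 OR x2 OR x3)   [distribute OR over AND]
= NOT x1 OR x2 OR x3   [simplify]

NOT x1 OR x2 OR x3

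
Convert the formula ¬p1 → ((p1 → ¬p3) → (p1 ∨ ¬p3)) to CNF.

¬p1 → ((p1 → ¬p3) → (p1 ∨ ¬p3))
⇔ ¬¬p1 ∨ ((p1 → ¬p3) → (p1 ∨ ¬p3))   [eliminate →]
⇔ ¬¬p1 ∨ ¬(p1 → ¬p3) ∨ p1 ∨ ¬p3   [eliminate →]
⇔ ¬¬p1 ∨ ¬(¬p1 ∨ ¬p3) ∨ p1 ∨ ¬p3   [eliminate →]
⇔ p1 ∨ ¬(¬p1 ∨ ¬p3) ∨ p1 ∨ ¬p3   [double negation]
⇔ p1 ∨ (¬¬p1 ∧ ¬¬p3) ∨ p1 ∨ ¬p3   [De Morgan]
⇔ p1 ∨ (p1 ∧ ¬¬p3) ∨ p1 ∨ ¬p3   [double negation]
⇔ p1 ∨ (p1 ∧ p3) ∨ p1 ∨ ¬p3   [double negation]
⇔ (p1 ∨ p1 ∨ p1 ∨ ¬p3) ∧ (p1 ∨ p3 ∨ p1 ∨ ¬p3)   [distribute ∨ over ∧]
⇔ p1 ∨ ¬p3   [simplify]

p1 ∨ ¬p3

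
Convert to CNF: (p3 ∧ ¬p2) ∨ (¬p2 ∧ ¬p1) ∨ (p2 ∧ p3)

(p3 ∧ ¬p2) ∨ (¬p2 ∧ ¬p1) ∨ (p2 ∧ p3)
≡ (p3 ∨ ¬p2 ∨ p2) ∧ (p3 ∨ ¬p2 ∨ p3) ∧ (p3 ∨ ¬p1 ∨ p2) ∧ (p3 ∨ ¬p1 ∨ p3) ∧ (¬p2 ∨ ¬p2 ∨ p2) ∧ (¬p2 ∨ ¬p2 ∨ p3) ∧ (¬p2 ∨ ¬p1 ∨ p2) ∧ (¬p2 ∨ ¬p1 ∨ p3)   [distribute ∨ over ∧]
≡ (p3 ∨ ¬p2) ∧ (p3 ∨ ¬p1)   [simplify]

(p3 ∨ ¬p2) ∧ (p3 ∨ ¬p1)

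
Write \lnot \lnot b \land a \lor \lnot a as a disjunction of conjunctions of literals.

\lnot \lnot b \land a \lor \lnot a
≡ b \land a \lor \lnot a   [double negation]

b \land a \lor \lnot a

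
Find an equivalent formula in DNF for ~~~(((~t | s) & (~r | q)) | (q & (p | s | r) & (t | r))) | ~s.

~~~(((~t | s) & (~r | q)) | (q & (p | s | r) & (t | r))) | ~s
≡ ~(((~t | s) & (~r | q)) | (q & (p | s | r) & (t | r))) | ~s
≡ (~((~t | s) & (~r | q)) & ~(q & (p | s | r) & (t | r))) | ~s
≡ ((~(~t | s) | ~(~r | q)) & ~(q & (p | s | r) & (t | r))) | ~s
≡ (((~~t & ~s) | ~(~r | q)) & ~(q & (p | s | r) & (t | r))) | ~s
≡ (((t & ~s) | ~(~r | q)) & ~(q & (p | s | r) & (t | r))) | ~s
≡ (((t & ~s) | (~~r & ~q)) & ~(q & (p | s | r) & (t | r))) | ~s
≡ (((t & ~s) | (r & ~q)) & ~(q & (p | s | r) & (t | r))) | ~s
≡ (((t & ~s) | (r & ~q)) & (~q | ~(p | s | r) | ~(t | r))) | ~s
≡ (((t & ~s) | (r & ~q)) & (~q | (~p & ~s & ~r) | ~(t | r))) | ~s
≡ (((t & ~s) | (r & ~q)) & (~q | (~p & ~s & ~r) | (~t & ~r))) | ~s
≡ (t & ~s & ~q) | (t & ~s & ~p & ~s & ~r) | (t & ~s & ~t & ~r) | (r & ~q & ~q) | (r & ~q & ~p & ~s & ~r) | (r & ~q & ~t & ~r) | ~s
≡ (r & ~q) | ~s

(r & ~q) | ~s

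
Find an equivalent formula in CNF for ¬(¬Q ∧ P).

¬(¬Q ∧ P)
= ¬¬Q ∨ ¬P   [De Morgan]
= Q ∨ ¬P   [double negation]

Q ∨ ¬P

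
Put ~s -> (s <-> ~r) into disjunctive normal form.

s | (~s & r)

~s -> (s <-> ~r)
≡ ~~s | (s <-> ~r)   [eliminate ->]
≡ ~~s | ((s -> ~r) & (~r -> s))   [eliminate <->]
≡ ~~s | ((~s | ~r) & (~r -> s))   [eliminate ->]
≡ ~~s | ((~s | ~r) & (~~r | s))   [eliminate ->]
≡ s | ((~s | ~r) & (~~r | s))   [double negation]
≡ s | ((~s | ~r) & (r | s))   [double negation]
≡ s | (~s & r) | (~s & s) | (~r & r) | (~r & s)   [distribute & over |]
≡ s | (~s & r)   [simplify]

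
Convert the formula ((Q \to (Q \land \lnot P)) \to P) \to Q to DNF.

(\lnot Q \land \lnot P) \lor Q

((Q \to (Q \land \lnot P)) \to P) \to Q
≡ \lnot ((Q \to (Q \land \lnot P)) \to P) \lor Q
≡ \lnot (\lnot (Q \to (Q \land \lnot P)) \lor P) \lor Q
≡ \lnot (\lnot (\lnot Q \lor (Q \land \lnot P)) \lor P) \lor Q
≡ (\lnot \lnot (\lnot Q \lor (Q \land \lnot P)) \land \lnot P) \lor Q
≡ ((\lnot Q \lor (Q \land \lnot P)) \land \lnot P) \lor Q
≡ (\lnot Q \land \lnot P) \lor (Q \land \lnot P \land \lnot P) \lor Q
≡ (\lnot Q \land \lnot P) \lor Q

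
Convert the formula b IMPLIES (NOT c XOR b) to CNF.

b IMPLIES (NOT c XOR b)
≡ NOT b OR (NOT c XOR b)   [eliminate IMPLIES]
≡ NOT b OR ((NOT c OR b) AND NOT (NOT c AND b))   [expand XOR]
≡ NOT b OR ((NOT c OR b) AND (NOT NOT c OR NOT b))   [De Morgan]
≡ NOT b OR ((NOT c OR b) AND (c OR NOT b))   [double negation]
≡ (NOT b OR NOT c OR b) AND (NOT b OR c OR NOT b)   [distribute OR over AND]
≡ NOT b OR c   [simplify]

NOT b OR c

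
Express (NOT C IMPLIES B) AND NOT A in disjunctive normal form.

(NOT C IMPLIES B) AND NOT A
⇔ (NOT NOT C OR B) AND NOT A   (eliminate IMPLIES)
⇔ (C OR B) AND NOT A   (double negation)
⇔ (C AND NOT A) OR (B AND NOT A)   (distribute AND over OR)

(C AND NOT A) OR (B AND NOT A)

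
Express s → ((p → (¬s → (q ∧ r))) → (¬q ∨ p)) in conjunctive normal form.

s → ((p → (¬s → (q ∧ r))) → (¬q ∨ p))
≡ ¬s ∨ ((p → (¬s → (q ∧ r))) → (¬q ∨ p))   — eliminate →
≡ ¬s ∨ ¬(p → (¬s → (q ∧ r))) ∨ ¬q ∨ p   — eliminate →
≡ ¬s ∨ ¬(¬p ∨ (¬s → (q ∧ r))) ∨ ¬q ∨ p   — eliminate →
≡ ¬s ∨ ¬(¬p ∨ ¬¬s ∨ (q ∧ r)) ∨ ¬q ∨ p   — eliminate →
≡ ¬s ∨ (¬¬p ∧ ¬¬¬s ∧ ¬(q ∧ r)) ∨ ¬q ∨ p   — De Morgan
≡ ¬s ∨ (p ∧ ¬¬¬s ∧ ¬(q ∧ r)) ∨ ¬q ∨ p   — double negation
≡ ¬s ∨ (p ∧ ¬s ∧ ¬(q ∧ r)) ∨ ¬q ∨ p   — double negation
≡ ¬s ∨ (p ∧ ¬s ∧ (¬q ∨ ¬r)) ∨ ¬q ∨ p   — De Morgan
≡ (¬s ∨ p ∨ ¬q ∨ p) ∧ (¬s ∨ ¬s ∨ ¬q ∨ p) ∧ (¬s ∨ ¬q ∨ ¬r ∨ ¬q ∨ p)   — distribute ∨ over ∧
≡ ¬s ∨ p ∨ ¬q   — simplify

¬s ∨ p ∨ ¬q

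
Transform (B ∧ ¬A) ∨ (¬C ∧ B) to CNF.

B ∧ (¬A ∨ ¬C)

(B ∧ ¬A) ∨ (¬C ∧ B)
≡ (B ∨ ¬C) ∧ (B ∨ B) ∧ (¬A ∨ ¬C) ∧ (¬A ∨ B)   [distribute ∨ over ∧]
≡ B ∧ (¬A ∨ ¬C)   [simplify]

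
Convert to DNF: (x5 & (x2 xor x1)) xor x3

(x5 & (x2 xor x1)) xor x3
≡ (x5 & (x2 xor x1) & ~x3) | (~(x5 & (x2 xor x1)) & x3)   [expand xor]
≡ (x5 & ((x2 & ~x1) | (~x2 & x1)) & ~x3) | (~(x5 & (x2 xor x1)) & x3)   [expand xor]
≡ (x5 & ((x2 & ~x1) | (~x2 & x1)) & ~x3) | (~(x5 & ((x2 & ~x1) | (~x2 & x1))) & x3)   [expand xor]
≡ (x5 & ((x2 & ~x1) | (~x2 & x1)) & ~x3) | ((~x5 | ~((x2 & ~x1) | (~x2 & x1))) & x3)   [De Morgan]
≡ (x5 & ((x2 & ~x1) | (~x2 & x1)) & ~x3) | ((~x5 | (~(x2 & ~x1) & ~(~x2 & x1))) & x3)   [De Morgan]
≡ (x5 & ((x2 & ~x1) | (~x2 & x1)) & ~x3) | ((~x5 | ((~x2 | ~~x1) & ~(~x2 & x1))) & x3)   [De Morgan]
≡ (x5 & ((x2 & ~x1) | (~x2 & x1)) & ~x3) | ((~x5 | ((~x2 | x1) & ~(~x2 & x1))) & x3)   [double negation]
≡ (x5 & ((x2 & ~x1) | (~x2 & x1)) & ~x3) | ((~x5 | ((~x2 | x1) & (~~x2 | ~x1))) & x3)   [De Morgan]
≡ (x5 & ((x2 & ~x1) | (~x2 & x1)) & ~x3) | ((~x5 | ((~x2 | x1) & (x2 | ~x1))) & x3)   [double negation]
≡ (x5 & x2 & ~x1 & ~x3) | (x5 & ~x2 & x1 & ~x3) | (~x5 & x3) | (~x2 & x2 & x3) | (~x2 & ~x1 & x3) | (x1 & x2 & x3) | (x1 & ~x1 & x3)   [distribute & over |]
≡ (x5 & x2 & ~x1 & ~x3) | (x5 & ~x2 & x1 & ~x3) | (~x5 & x3) | (~x2 & ~x1 & x3) | (x1 & x2 & x3)   [simplify]

(x5 & x2 & ~x1 & ~x3) | (x5 & ~x2 & x1 & ~x3) | (~x5 & x3) | (~x2 & ~x1 & x3) | (x1 & x2 & x3)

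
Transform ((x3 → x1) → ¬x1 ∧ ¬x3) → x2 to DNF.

((x3 → x1) → ¬x1 ∧ ¬x3) → x2
≡ ¬((x3 → x1) → ¬x1 ∧ ¬x3) ∨ x2   [eliminate →]
≡ ¬(¬(x3 → x1) ∨ ¬x1 ∧ ¬x3) ∨ x2   [eliminate →]
≡ ¬(¬(¬x3 ∨ x1) ∨ ¬x1 ∧ ¬x3) ∨ x2   [eliminate →]
≡ ¬¬(¬x3 ∨ x1) ∧ ¬(¬x1 ∧ ¬x3) ∨ x2   [De Morgan]
≡ (¬x3 ∨ x1) ∧ ¬(¬x1 ∧ ¬x3) ∨ x2   [double negation]
≡ (¬x3 ∨ x1) ∧ (¬¬x1 ∨ ¬¬x3) ∨ x2   [De Morgan]
≡ (¬x3 ∨ x1) ∧ (x1 ∨ ¬¬x3) ∨ x2   [double negation]
≡ (¬x3 ∨ x1) ∧ (x1 ∨ x3) ∨ x2   [double negation]
≡ ¬x3 ∧ x1 ∨ ¬x3 ∧ x3 ∨ x1 ∧ x1 ∨ x1 ∧ x3 ∨ x2   [distribute ∧ over ∨]
≡ x1 ∨ x2   [simplify]

x1 ∨ x2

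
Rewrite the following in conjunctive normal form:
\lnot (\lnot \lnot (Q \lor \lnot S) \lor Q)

\lnot Q \land S

\lnot (\lnot \lnot (Q \lor \lnot S) \lor Q)
⇔ \lnot \lnot \lnot (Q \lor \lnot S) \land \lnot Q   — De Morgan
⇔ \lnot (Q \lor \lnot S) \land \lnot Q   — double negation
⇔ \lnot Q \land \lnot \lnot S \land \lnot Q   — De Morgan
⇔ \lnot Q \land S \land \lnot Q   — double negation
⇔ \lnot Q \land S   — simplify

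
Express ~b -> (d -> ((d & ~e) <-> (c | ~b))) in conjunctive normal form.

~b -> (d -> ((d & ~e) <-> (c | ~b)))
⇔ ~~b | (d -> ((d & ~e) <-> (c | ~b)))   (eliminate ->)
⇔ ~~b | ~d | ((d & ~e) <-> (c | ~b))   (eliminate ->)
⇔ ~~b | ~d | (((d & ~e) -> (c | ~b)) & ((c | ~b) -> (d & ~e)))   (eliminate <->)
⇔ ~~b | ~d | ((~(d & ~e) | c | ~b) & ((c | ~b) -> (d & ~e)))   (eliminate ->)
⇔ ~~b | ~d | ((~(d & ~e) | c | ~b) & (~(c | ~b) | (d & ~e)))   (eliminate ->)
⇔ b | ~d | ((~(d & ~e) | c | ~b) & (~(c | ~b) | (d & ~e)))   (double negation)
⇔ b | ~d | ((~d | ~~e | c | ~b) & (~(c | ~b) | (d & ~e)))   (De Morgan)
⇔ b | ~d | ((~d | e | c | ~b) & (~(c | ~b) | (d & ~e)))   (double negation)
⇔ b | ~d | ((~d | e | c | ~b) & ((~c & ~~b) | (d & ~e)))   (De Morgan)
⇔ b | ~d | ((~d | e | c | ~b) & ((~c & b) | (d & ~e)))   (double negation)
⇔ (b | ~d | ~d | e | c | ~b) & (b | ~d | ~c | d) & (b | ~d | ~c | ~e) & (b | ~d | b | d) & (b | ~d | b | ~e)   (distribute | over &)
⇔ b | ~d | ~e   (simplify)

b | ~d | ~e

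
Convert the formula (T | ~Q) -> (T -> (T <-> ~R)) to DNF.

~T | (~R & T)

(T | ~Q) -> (T -> (T <-> ~R))
≡ ~(T | ~Q) | (T -> (T <-> ~R))   [eliminate ->]
≡ ~(T | ~Q) | ~T | (T <-> ~R)   [eliminate ->]
≡ ~(T | ~Q) | ~T | ((T -> ~R) & (~R -> T))   [eliminate <->]
≡ ~(T | ~Q) | ~T | ((~T | ~R) & (~R -> T))   [eliminate ->]
≡ ~(T | ~Q) | ~T | ((~T | ~R) & (~~R | T))   [eliminate ->]
≡ (~T & ~~Q) | ~T | ((~T | ~R) & (~~R | T))   [De Morgan]
≡ (~T & Q) | ~T | ((~T | ~R) & (~~R | T))   [double negation]
≡ (~T & Q) | ~T | ((~T | ~R) & (R | T))   [double negation]
≡ (~T & Q) | ~T | (~T & R) | (~T & T) | (~R & R) | (~R & T)   [distribute & over |]
≡ ~T | (~R & T)   [simplify]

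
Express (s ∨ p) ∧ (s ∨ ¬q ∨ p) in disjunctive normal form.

s ∨ p

(s ∨ p) ∧ (s ∨ ¬q ∨ p)
⇔ (s ∧ s) ∨ (s ∧ ¬q) ∨ (s ∧ p) ∨ (p ∧ s) ∨ (p ∧ ¬q) ∨ (p ∧ p)   (distribute ∧ over ∨)
⇔ s ∨ p   (simplify)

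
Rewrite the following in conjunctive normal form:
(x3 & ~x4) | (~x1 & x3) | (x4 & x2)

(x3 | x4) & (x3 | x2) & (~x4 | ~x1 | x2)

(x3 & ~x4) | (~x1 & x3) | (x4 & x2)
⇔ (x3 | ~x1 | x4) & (x3 | ~x1 | x2) & (x3 | x3 | x4) & (x3 | x3 | x2) & (~x4 | ~x1 | x4) & (~x4 | ~x1 | x2) & (~x4 | x3 | x4) & (~x4 | x3 | x2)   [distribute | over &]
⇔ (x3 | x4) & (x3 | x2) & (~x4 | ~x1 | x2)   [simplify]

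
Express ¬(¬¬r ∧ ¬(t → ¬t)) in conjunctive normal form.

¬(¬¬r ∧ ¬(t → ¬t))
⇔ ¬(¬¬r ∧ ¬(¬t ∨ ¬t))   [eliminate →]
⇔ ¬¬¬r ∨ ¬¬(¬t ∨ ¬t)   [De Morgan]
⇔ ¬r ∨ ¬¬(¬t ∨ ¬t)   [double negation]
⇔ ¬r ∨ ¬t ∨ ¬t   [double negation]
⇔ ¬r ∨ ¬t   [simplify]

¬r ∨ ¬t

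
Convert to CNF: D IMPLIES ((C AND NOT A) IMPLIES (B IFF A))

D IMPLIES ((C AND NOT A) IMPLIES (B IFF A))
≡ NOT D OR ((C AND NOT A) IMPLIES (B IFF A))   — eliminate IMPLIES
≡ NOT D OR NOT (C AND NOT A) OR (B IFF A)   — eliminate IMPLIES
≡ NOT D OR NOT (C AND NOT A) OR ((B IMPLIES A) AND (A IMPLIES B))   — eliminate IFF
≡ NOT D OR NOT (C AND NOT A) OR ((NOT B OR A) AND (A IMPLIES B))   — eliminate IMPLIES
≡ NOT D OR NOT (C AND NOT A) OR ((NOT B OR A) AND (NOT A OR B))   — eliminate IMPLIES
≡ NOT D OR NOT C OR NOT NOT A OR ((NOT B OR A) AND (NOT A OR B))   — De Morgan
≡ NOT D OR NOT C OR A OR ((NOT B OR A) AND (NOT A OR B))   — double negation
≡ (NOT D OR NOT C OR A OR NOT B OR A) AND (NOT D OR NOT C OR A OR NOT A OR B)   — distribute OR over AND
≡ NOT D OR NOT C OR A OR NOT B   — simplify

NOT D OR NOT C OR A OR NOT B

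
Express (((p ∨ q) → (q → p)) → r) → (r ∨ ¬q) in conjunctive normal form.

(((p ∨ q) → (q → p)) → r) → (r ∨ ¬q)
⇔ ¬(((p ∨ q) → (q → p)) → r) ∨ r ∨ ¬q   — eliminate →
⇔ ¬(¬((p ∨ q) → (q → p)) ∨ r) ∨ r ∨ ¬q   — eliminate →
⇔ ¬(¬(¬(p ∨ q) ∨ (q → p)) ∨ r) ∨ r ∨ ¬q   — eliminate →
⇔ ¬(¬(¬(p ∨ q) ∨ ¬q ∨ p) ∨ r) ∨ r ∨ ¬q   — eliminate →
⇔ (¬¬(¬(p ∨ q) ∨ ¬q ∨ p) ∧ ¬r) ∨ r ∨ ¬q   — De Morgan
⇔ ((¬(p ∨ q) ∨ ¬q ∨ p) ∧ ¬r) ∨ r ∨ ¬q   — double negation
⇔ (((¬p ∧ ¬q) ∨ ¬q ∨ p) ∧ ¬r) ∨ r ∨ ¬q   — De Morgan
⇔ (¬p ∨ ¬q ∨ p ∨ r ∨ ¬q) ∧ (¬q ∨ ¬q ∨ p ∨ r ∨ ¬q) ∧ (¬r ∨ r ∨ ¬q)   — distribute ∨ over ∧
⇔ ¬q ∨ p ∨ r   — simplify

¬q ∨ p ∨ r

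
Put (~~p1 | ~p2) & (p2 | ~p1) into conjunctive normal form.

(p1 | ~p2) & (p2 | ~p1)

(~~p1 | ~p2) & (p2 | ~p1)
≡ (p1 | ~p2) & (p2 | ~p1)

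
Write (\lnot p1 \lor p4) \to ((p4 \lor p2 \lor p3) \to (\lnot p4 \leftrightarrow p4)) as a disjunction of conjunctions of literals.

(p1 \land \lnot p4) \lor (\lnot p4 \land \lnot p2 \land \lnot p3)

(\lnot p1 \lor p4) \to ((p4 \lor p2 \lor p3) \to (\lnot p4 \leftrightarrow p4))
≡ \lnot (\lnot p1 \lor p4) \lor ((p4 \lor p2 \lor p3) \to (\lnot p4 \leftrightarrow p4))   (eliminate \to)
≡ \lnot (\lnot p1 \lor p4) \lor \lnot (p4 \lor p2 \lor p3) \lor (\lnot p4 \leftrightarrow p4)   (eliminate \to)
≡ \lnot (\lnot p1 \lor p4) \lor \lnot (p4 \lor p2 \lor p3) \lor ((\lnot p4 \to p4) \land (p4 \to \lnot p4))   (eliminate \leftrightarrow)
≡ \lnot (\lnot p1 \lor p4) \lor \lnot (p4 \lor p2 \lor p3) \lor ((\lnot \lnot p4 \lor p4) \land (p4 \to \lnot p4))   (eliminate \to)
≡ \lnot (\lnot p1 \lor p4) \lor \lnot (p4 \lor p2 \lor p3) \lor ((\lnot \lnot p4 \lor p4) \land (\lnot p4 \lor \lnot p4))   (eliminate \to)
≡ (\lnot \lnot p1 \land \lnot p4) \lor \lnot (p4 \lor p2 \lor p3) \lor ((\lnot \lnot p4 \lor p4) \land (\lnot p4 \lor \lnot p4))   (De Morgan)
≡ (p1 \land \lnot p4) \lor \lnot (p4 \lor p2 \lor p3) \lor ((\lnot \lnot p4 \lor p4) \land (\lnot p4 \lor \lnot p4))   (double negation)
≡ (p1 \land \lnot p4) \lor (\lnot p4 \land \lnot p2 \land \lnot p3) \lor ((\lnot \lnot p4 \lor p4) \land (\lnot p4 \lor \lnot p4))   (De Morgan)
≡ (p1 \land \lnot p4) \lor (\lnot p4 \land \lnot p2 \land \lnot p3) \lor ((p4 \lor p4) \land (\lnot p4 \lor \lnot p4))   (double negation)
≡ (p1 \land \lnot p4) \lor (\lnot p4 \land \lnot p2 \land \lnot p3) \lor (p4 \land \lnot p4) \lor (p4 \land \lnot p4) \lor (p4 \land \lnot p4) \lor (p4 \land \lnot p4)   (distribute \land over \lor)
≡ (p1 \land \lnot p4) \lor (\lnot p4 \land \lnot p2 \land \lnot p3)   (simplify)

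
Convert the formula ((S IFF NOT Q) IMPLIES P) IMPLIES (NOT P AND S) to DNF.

(NOT S AND Q AND NOT P) OR (NOT P AND S)

((S IFF NOT Q) IMPLIES P) IMPLIES (NOT P AND S)
≡ NOT ((S IFF NOT Q) IMPLIES P) OR (NOT P AND S)   [eliminate IMPLIES]
≡ NOT (NOT (S IFF NOT Q) OR P) OR (NOT P AND S)   [eliminate IMPLIES]
≡ NOT (NOT ((S IMPLIES NOT Q) AND (NOT Q IMPLIES S)) OR P) OR (NOT P AND S)   [eliminate IFF]
≡ NOT (NOT ((NOT S OR NOT Q) AND (NOT Q IMPLIES S)) OR P) OR (NOT P AND S)   [eliminate IMPLIES]
≡ NOT (NOT ((NOT S OR NOT Q) AND (NOT NOT Q OR S)) OR P) OR (NOT P AND S)   [eliminate IMPLIES]
≡ (NOT NOT ((NOT S OR NOT Q) AND (NOT NOT Q OR S)) AND NOT P) OR (NOT P AND S)   [De Morgan]
≡ ((NOT S OR NOT Q) AND (NOT NOT Q OR S) AND NOT P) OR (NOT P AND S)   [double negation]
≡ ((NOT S OR NOT Q) AND (Q OR S) AND NOT P) OR (NOT P AND S)   [double negation]
≡ (NOT S AND Q AND NOT P) OR (NOT S AND S AND NOT P) OR (NOT Q AND Q AND NOT P) OR (NOT Q AND S AND NOT P) OR (NOT P AND S)   [distribute AND over OR]
≡ (NOT S AND Q AND NOT P) OR (NOT P AND S)   [simplify]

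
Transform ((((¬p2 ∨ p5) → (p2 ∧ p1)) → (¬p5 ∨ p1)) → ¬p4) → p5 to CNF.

p4 ∨ p5

((((¬p2 ∨ p5) → (p2 ∧ p1)) → (¬p5 ∨ p1)) → ¬p4) → p5
≡ ¬((((¬p2 ∨ p5) → (p2 ∧ p1)) → (¬p5 ∨ p1)) → ¬p4) ∨ p5   [eliminate →]
≡ ¬(¬(((¬p2 ∨ p5) → (p2 ∧ p1)) → (¬p5 ∨ p1)) ∨ ¬p4) ∨ p5   [eliminate →]
≡ ¬(¬(¬((¬p2 ∨ p5) → (p2 ∧ p1)) ∨ ¬p5 ∨ p1) ∨ ¬p4) ∨ p5   [eliminate →]
≡ ¬(¬(¬(¬(¬p2 ∨ p5) ∨ (p2 ∧ p1)) ∨ ¬p5 ∨ p1) ∨ ¬p4) ∨ p5   [eliminate →]
≡ (¬¬(¬(¬(¬p2 ∨ p5) ∨ (p2 ∧ p1)) ∨ ¬p5 ∨ p1) ∧ ¬¬p4) ∨ p5   [De Morgan]
≡ ((¬(¬(¬p2 ∨ p5) ∨ (p2 ∧ p1)) ∨ ¬p5 ∨ p1) ∧ ¬¬p4) ∨ p5   [double negation]
≡ (((¬¬(¬p2 ∨ p5) ∧ ¬(p2 ∧ p1)) ∨ ¬p5 ∨ p1) ∧ ¬¬p4) ∨ p5   [De Morgan]
≡ ((((¬p2 ∨ p5) ∧ ¬(p2 ∧ p1)) ∨ ¬p5 ∨ p1) ∧ ¬¬p4) ∨ p5   [double negation]
≡ ((((¬p2 ∨ p5) ∧ (¬p2 ∨ ¬p1)) ∨ ¬p5 ∨ p1) ∧ ¬¬p4) ∨ p5   [De Morgan]
≡ ((((¬p2 ∨ p5) ∧ (¬p2 ∨ ¬p1)) ∨ ¬p5 ∨ p1) ∧ p4) ∨ p5   [double negation]
≡ (¬p2 ∨ p5 ∨ ¬p5 ∨ p1 ∨ p5) ∧ (¬p2 ∨ ¬p1 ∨ ¬p5 ∨ p1 ∨ p5) ∧ (p4 ∨ p5)   [distribute ∨ over ∧]
≡ p4 ∨ p5   [simplify]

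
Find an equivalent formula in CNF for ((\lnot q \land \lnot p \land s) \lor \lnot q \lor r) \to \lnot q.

\lnot r \lor \lnot q

((\lnot q \land \lnot p \land s) \lor \lnot q \lor r) \to \lnot q
= \lnot ((\lnot q \land \lnot p \land s) \lor \lnot q \lor r) \lor \lnot q
= (\lnot (\lnot q \land \lnot p \land s) \land \lnot \lnot q \land \lnot r) \lor \lnot q
= ((\lnot \lnot q \lor \lnot \lnot p \lor \lnot s) \land \lnot \lnot q \land \lnot r) \lor \lnot q
= ((q \lor \lnot \lnot p \lor \lnot s) \land \lnot \lnot q \land \lnot r) \lor \lnot q
= ((q \lor p \lor \lnot s) \land \lnot \lnot q \land \lnot r) \lor \lnot q
= ((q \lor p \lor \lnot s) \land q \land \lnot r) \lor \lnot q
= (q \lor p \lor \lnot s \lor \lnot q) \land (q \lor \lnot q) \land (\lnot r \lor \lnot q)
= \lnot r \lor \lnot q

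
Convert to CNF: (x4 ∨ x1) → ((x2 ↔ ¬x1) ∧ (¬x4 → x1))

(x4 ∨ x1) → ((x2 ↔ ¬x1) ∧ (¬x4 → x1))
≡ ¬(x4 ∨ x1) ∨ ((x2 ↔ ¬x1) ∧ (¬x4 → x1))   [eliminate →]
≡ ¬(x4 ∨ x1) ∨ ((x2 → ¬x1) ∧ (¬x1 → x2) ∧ (¬x4 → x1))   [eliminate ↔]
≡ ¬(x4 ∨ x1) ∨ ((¬x2 ∨ ¬x1) ∧ (¬x1 → x2) ∧ (¬x4 → x1))   [eliminate →]
≡ ¬(x4 ∨ x1) ∨ ((¬x2 ∨ ¬x1) ∧ (¬¬x1 ∨ x2) ∧ (¬x4 → x1))   [eliminate →]
≡ ¬(x4 ∨ x1) ∨ ((¬x2 ∨ ¬x1) ∧ (¬¬x1 ∨ x2) ∧ (¬¬x4 ∨ x1))   [eliminate →]
≡ (¬x4 ∧ ¬x1) ∨ ((¬x2 ∨ ¬x1) ∧ (¬¬x1 ∨ x2) ∧ (¬¬x4 ∨ x1))   [De Morgan]
≡ (¬x4 ∧ ¬x1) ∨ ((¬x2 ∨ ¬x1) ∧ (x1 ∨ x2) ∧ (¬¬x4 ∨ x1))   [double negation]
≡ (¬x4 ∧ ¬x1) ∨ ((¬x2 ∨ ¬x1) ∧ (x1 ∨ x2) ∧ (x4 ∨ x1))   [double negation]
≡ (¬x4 ∨ ¬x2 ∨ ¬x1) ∧ (¬x4 ∨ x1 ∨ x2) ∧ (¬x4 ∨ x4 ∨ x1) ∧ (¬x1 ∨ ¬x2 ∨ ¬x1) ∧ (¬x1 ∨ x1 ∨ x2) ∧ (¬x1 ∨ x4 ∨ x1)   [distribute ∨ over ∧]
≡ (¬x4 ∨ x1 ∨ x2) ∧ (¬x1 ∨ ¬x2)   [simplify]

(¬x4 ∨ x1 ∨ x2) ∧ (¬x1 ∨ ¬x2)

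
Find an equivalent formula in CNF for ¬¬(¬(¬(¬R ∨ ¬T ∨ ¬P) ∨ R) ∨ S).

¬¬(¬(¬(¬R ∨ ¬T ∨ ¬P) ∨ R) ∨ S)
⇔ ¬(¬(¬R ∨ ¬T ∨ ¬P) ∨ R) ∨ S   (double negation)
⇔ (¬¬(¬R ∨ ¬T ∨ ¬P) ∧ ¬R) ∨ S   (De Morgan)
⇔ ((¬R ∨ ¬T ∨ ¬P) ∧ ¬R) ∨ S   (double negation)
⇔ (¬R ∨ ¬T ∨ ¬P ∨ S) ∧ (¬R ∨ S)   (distribute ∨ over ∧)
⇔ ¬R ∨ S   (simplify)

¬R ∨ S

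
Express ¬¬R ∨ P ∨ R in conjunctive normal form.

R ∨ P

¬¬R ∨ P ∨ R
≡ R ∨ P ∨ R
≡ R ∨ P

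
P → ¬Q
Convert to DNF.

P → ¬Q
⇔ ¬P ∨ ¬Q   [eliminate →]

¬P ∨ ¬Q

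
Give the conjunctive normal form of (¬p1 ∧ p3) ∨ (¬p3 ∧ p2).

(¬p1 ∨ ¬p3) ∧ (¬p1 ∨ p2) ∧ (p3 ∨ p2)

(¬p1 ∧ p3) ∨ (¬p3 ∧ p2)
≡ (¬p1 ∨ ¬p3) ∧ (¬p1 ∨ p2) ∧ (p3 ∨ ¬p3) ∧ (p3 ∨ p2)   — distribute ∨ over ∧
≡ (¬p1 ∨ ¬p3) ∧ (¬p1 ∨ p2) ∧ (p3 ∨ p2)   — simplify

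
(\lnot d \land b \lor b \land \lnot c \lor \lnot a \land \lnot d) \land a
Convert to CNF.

(\lnot d \lor b) \land (\lnot d \lor \lnot c) \land (b \lor \lnot a) \land a

(\lnot d \land b \lor b \land \lnot c \lor \lnot a \land \lnot d) \land a
⇔ (\lnot d \lor b \lor \lnot a) \land (\lnot d \lor b \lor \lnot d) \land (\lnot d \lor \lnot c \lor \lnot a) \land (\lnot d \lor \lnot c \lor \lnot d) \land (b \lor b \lor \lnot a) \land (b \lor b \lor \lnot d) \land (b \lor \lnot c \lor \lnot a) \land (b \lor \lnot c \lor \lnot d) \land a
⇔ (\lnot d \lor b) \land (\lnot d \lor \lnot c) \land (b \lor \lnot a) \land a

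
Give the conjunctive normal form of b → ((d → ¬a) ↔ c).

b → ((d → ¬a) ↔ c)
≡ ¬b ∨ ((d → ¬a) ↔ c)   (eliminate →)
≡ ¬b ∨ (((d → ¬a) → c) ∧ (c → (d → ¬a)))   (eliminate ↔)
≡ ¬b ∨ ((¬(d → ¬a) ∨ c) ∧ (c → (d → ¬a)))   (eliminate →)
≡ ¬b ∨ ((¬(¬d ∨ ¬a) ∨ c) ∧ (c → (d → ¬a)))   (eliminate →)
≡ ¬b ∨ ((¬(¬d ∨ ¬a) ∨ c) ∧ (¬c ∨ (d → ¬a)))   (eliminate →)
≡ ¬b ∨ ((¬(¬d ∨ ¬a) ∨ c) ∧ (¬c ∨ ¬d ∨ ¬a))   (eliminate →)
≡ ¬b ∨ (((¬¬d ∧ ¬¬a) ∨ c) ∧ (¬c ∨ ¬d ∨ ¬a))   (De Morgan)
≡ ¬b ∨ (((d ∧ ¬¬a) ∨ c) ∧ (¬c ∨ ¬d ∨ ¬a))   (double negation)
≡ ¬b ∨ (((d ∧ a) ∨ c) ∧ (¬c ∨ ¬d ∨ ¬a))   (double negation)
≡ (¬b ∨ d ∨ c) ∧ (¬b ∨ a ∨ c) ∧ (¬b ∨ ¬c ∨ ¬d ∨ ¬a)   (distribute ∨ over ∧)

(¬b ∨ d ∨ c) ∧ (¬b ∨ a ∨ c) ∧ (¬b ∨ ¬c ∨ ¬d ∨ ¬a)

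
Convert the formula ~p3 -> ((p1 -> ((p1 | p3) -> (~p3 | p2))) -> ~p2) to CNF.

p3 | ~p2

~p3 -> ((p1 -> ((p1 | p3) -> (~p3 | p2))) -> ~p2)
⇔ ~~p3 | ((p1 -> ((p1 | p3) -> (~p3 | p2))) -> ~p2)   [eliminate ->]
⇔ ~~p3 | ~(p1 -> ((p1 | p3) -> (~p3 | p2))) | ~p2   [eliminate ->]
⇔ ~~p3 | ~(~p1 | ((p1 | p3) -> (~p3 | p2))) | ~p2   [eliminate ->]
⇔ ~~p3 | ~(~p1 | ~(p1 | p3) | ~p3 | p2) | ~p2   [eliminate ->]
⇔ p3 | ~(~p1 | ~(p1 | p3) | ~p3 | p2) | ~p2   [double negation]
⇔ p3 | (~~p1 & ~~(p1 | p3) & ~~p3 & ~p2) | ~p2   [De Morgan]
⇔ p3 | (p1 & ~~(p1 | p3) & ~~p3 & ~p2) | ~p2   [double negation]
⇔ p3 | (p1 & (p1 | p3) & ~~p3 & ~p2) | ~p2   [double negation]
⇔ p3 | (p1 & (p1 | p3) & p3 & ~p2) | ~p2   [double negation]
⇔ (p3 | p1 | ~p2) & (p3 | p1 | p3 | ~p2) & (p3 | p3 | ~p2) & (p3 | ~p2 | ~p2)   [distribute | over &]
⇔ p3 | ~p2   [simplify]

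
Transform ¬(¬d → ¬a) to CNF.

¬d ∧ a

¬(¬d → ¬a)
= ¬(¬¬d ∨ ¬a)   (eliminate →)
= ¬¬¬d ∧ ¬¬a   (De Morgan)
= ¬d ∧ ¬¬a   (double negation)
= ¬d ∧ a   (double negation)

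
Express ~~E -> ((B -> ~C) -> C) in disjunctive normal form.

~~E -> ((B -> ~C) -> C)
≡ ~~~E | ((B -> ~C) -> C)
≡ ~~~E | ~(B -> ~C) | C
≡ ~~~E | ~(~B | ~C) | C
≡ ~E | ~(~B | ~C) | C
≡ ~E | (~~B & ~~C) | C
≡ ~E | (B & ~~C) | C
≡ ~E | (B & C) | C
≡ ~E | C

~E | C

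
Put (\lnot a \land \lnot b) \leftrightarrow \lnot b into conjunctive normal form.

(\lnot a \land \lnot b) \leftrightarrow \lnot b
≡ ((\lnot a \land \lnot b) \to \lnot b) \land (\lnot b \to (\lnot a \land \lnot b))   [eliminate \leftrightarrow]
≡ (\lnot (\lnot a \land \lnot b) \lor \lnot b) \land (\lnot b \to (\lnot a \land \lnot b))   [eliminate \to]
≡ (\lnot (\lnot a \land \lnot b) \lor \lnot b) \land (\lnot \lnot b \lor (\lnot a \land \lnot b))   [eliminate \to]
≡ (\lnot \lnot a \lor \lnot \lnot b \lor \lnot b) \land (\lnot \lnot b \lor (\lnot a \land \lnot b))   [De Morgan]
≡ (a \lor \lnot \lnot b \lor \lnot b) \land (\lnot \lnot b \lor (\lnot a \land \lnot b))   [double negation]
≡ (a \lor b \lor \lnot b) \land (\lnot \lnot b \lor (\lnot a \land \lnot b))   [double negation]
≡ (a \lor b \lor \lnot b) \land (b \lor (\lnot a \land \lnot b))   [double negation]
≡ (a \lor b \lor \lnot b) \land (b \lor \lnot a) \land (b \lor \lnot b)   [distribute \lor over \land]
≡ b \lor \lnot a   [simplify]

b \lor \lnot a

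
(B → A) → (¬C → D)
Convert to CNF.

(B ∨ C ∨ D) ∧ (¬A ∨ C ∨ D)

(B → A) → (¬C → D)
≡ ¬(B → A) ∨ (¬C → D)   (eliminate →)
≡ ¬(¬B ∨ A) ∨ (¬C → D)   (eliminate →)
≡ ¬(¬B ∨ A) ∨ ¬¬C ∨ D   (eliminate →)
≡ (¬¬B ∧ ¬A) ∨ ¬¬C ∨ D   (De Morgan)
≡ (B ∧ ¬A) ∨ ¬¬C ∨ D   (double negation)
≡ (B ∧ ¬A) ∨ C ∨ D   (double negation)
≡ (B ∨ C ∨ D) ∧ (¬A ∨ C ∨ D)   (distribute ∨ over ∧)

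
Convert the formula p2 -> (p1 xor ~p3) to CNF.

(~p2 | p1 | ~p3) & (~p2 | ~p1 | p3)

p2 -> (p1 xor ~p3)
≡ ~p2 | (p1 xor ~p3)   [eliminate ->]
≡ ~p2 | ((p1 | ~p3) & ~(p1 & ~p3))   [expand xor]
≡ ~p2 | ((p1 | ~p3) & (~p1 | ~~p3))   [De Morgan]
≡ ~p2 | ((p1 | ~p3) & (~p1 | p3))   [double negation]
≡ (~p2 | p1 | ~p3) & (~p2 | ~p1 | p3)   [distribute | over &]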